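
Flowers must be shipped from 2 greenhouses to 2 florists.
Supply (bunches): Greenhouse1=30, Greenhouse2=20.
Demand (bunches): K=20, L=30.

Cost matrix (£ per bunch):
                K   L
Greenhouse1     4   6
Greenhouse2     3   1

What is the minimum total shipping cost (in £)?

160

Optimal allocation:
  Greenhouse1–K: 20 × £4 = £80
  Greenhouse1–L: 10 × £6 = £60
  Greenhouse2–L: 20 × £1 = £20
Total = 80 + 60 + 20 = £160.
(Supply check: Greenhouse1 ships 30; Greenhouse2 ships 20.)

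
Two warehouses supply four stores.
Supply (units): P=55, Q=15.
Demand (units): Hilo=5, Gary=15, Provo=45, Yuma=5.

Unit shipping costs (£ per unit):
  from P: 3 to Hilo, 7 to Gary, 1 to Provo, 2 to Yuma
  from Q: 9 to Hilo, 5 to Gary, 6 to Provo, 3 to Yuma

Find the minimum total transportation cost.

145

One minimum-cost allocation:
  P to Hilo: 5 × £3 = £15
  P to Provo: 45 × £1 = £45
  P to Yuma: 5 × £2 = £10
  Q to Gary: 15 × £5 = £75
Total = 15 + 45 + 10 + 75 = £145.
(Supply check: P ships 55; Q ships 15.)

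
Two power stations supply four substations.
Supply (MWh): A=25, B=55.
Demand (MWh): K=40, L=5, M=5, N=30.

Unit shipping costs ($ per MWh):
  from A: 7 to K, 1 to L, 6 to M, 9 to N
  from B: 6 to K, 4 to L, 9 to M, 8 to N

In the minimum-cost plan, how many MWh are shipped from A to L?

5

Optimal shipments:
  A–K: 15 × $7 = $105
  A–L: 5 × $1 = $5
  A–M: 5 × $6 = $30
  B–K: 25 × $6 = $150
  B–N: 30 × $8 = $240
Total cost = $530.
So A→L carries 5 MWh.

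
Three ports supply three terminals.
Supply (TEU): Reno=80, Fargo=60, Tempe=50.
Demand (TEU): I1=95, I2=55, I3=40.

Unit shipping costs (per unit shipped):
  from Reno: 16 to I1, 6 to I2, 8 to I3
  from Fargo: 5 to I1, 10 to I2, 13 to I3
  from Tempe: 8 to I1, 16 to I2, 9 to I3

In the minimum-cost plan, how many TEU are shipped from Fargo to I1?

Optimal shipments:
  Reno to I2: 55 × 6 = 330
  Reno to I3: 25 × 8 = 200
  Fargo to I1: 60 × 5 = 300
  Tempe to I1: 35 × 8 = 280
  Tempe to I3: 15 × 9 = 135
Total cost = 1245.
So Fargo→I1 carries 60 TEU.

60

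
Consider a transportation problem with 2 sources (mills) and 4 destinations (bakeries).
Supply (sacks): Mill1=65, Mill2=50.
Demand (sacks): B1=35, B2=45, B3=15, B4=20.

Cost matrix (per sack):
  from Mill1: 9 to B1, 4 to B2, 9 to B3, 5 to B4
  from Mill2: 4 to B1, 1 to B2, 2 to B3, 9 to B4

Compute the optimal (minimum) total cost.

A cheapest plan:
  Mill1 to B2: 45 × 4 = 180
  Mill1 to B4: 20 × 5 = 100
  Mill2 to B1: 35 × 4 = 140
  Mill2 to B3: 15 × 2 = 30
Total = 180 + 100 + 140 + 30 = 450.

450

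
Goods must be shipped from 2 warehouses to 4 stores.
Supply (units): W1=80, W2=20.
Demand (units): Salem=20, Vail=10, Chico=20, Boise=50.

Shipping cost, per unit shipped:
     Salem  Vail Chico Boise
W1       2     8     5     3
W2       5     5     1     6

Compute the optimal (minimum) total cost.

290

Optimal allocation:
  W1–Salem: 20 × 2 = 40
  W1–Vail: 10 × 8 = 80
  W1–Boise: 50 × 3 = 150
  W2–Chico: 20 × 1 = 20
Total = 40 + 80 + 150 + 20 = 290.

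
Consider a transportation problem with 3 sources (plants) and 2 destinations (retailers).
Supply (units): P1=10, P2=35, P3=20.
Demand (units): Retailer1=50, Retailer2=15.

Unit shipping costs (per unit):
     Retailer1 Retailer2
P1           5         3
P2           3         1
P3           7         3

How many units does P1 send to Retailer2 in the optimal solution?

Optimal shipments:
  P1–Retailer1: 10 × 5 = 50
  P2–Retailer1: 35 × 3 = 105
  P3–Retailer1: 5 × 7 = 35
  P3–Retailer2: 15 × 3 = 45
Total cost = 235.
The route P1→Retailer2 is not used.

0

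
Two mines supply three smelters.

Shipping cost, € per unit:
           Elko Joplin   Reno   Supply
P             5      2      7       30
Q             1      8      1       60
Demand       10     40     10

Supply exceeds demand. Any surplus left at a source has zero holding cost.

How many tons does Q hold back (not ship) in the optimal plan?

30

An optimal plan:
  P->Joplin: 30 × €2 = €60
  Q->Elko: 10 × €1 = €10
  Q->Joplin: 10 × €8 = €80
  Q->Reno: 10 × €1 = €10
Total cost = €160.
Q ships 30 of its 60, leaving 30.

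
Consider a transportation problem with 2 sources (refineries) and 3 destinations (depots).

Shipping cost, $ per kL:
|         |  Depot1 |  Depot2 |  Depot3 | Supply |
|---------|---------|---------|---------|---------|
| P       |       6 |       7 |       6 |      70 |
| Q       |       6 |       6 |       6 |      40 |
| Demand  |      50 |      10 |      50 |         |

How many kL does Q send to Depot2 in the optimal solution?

10

Solving gives:
  P→Depot1: 20 × $6 = $120
  P→Depot3: 50 × $6 = $300
  Q→Depot1: 30 × $6 = $180
  Q→Depot2: 10 × $6 = $60
Total cost = $660.
So Q→Depot2 carries 10 kL.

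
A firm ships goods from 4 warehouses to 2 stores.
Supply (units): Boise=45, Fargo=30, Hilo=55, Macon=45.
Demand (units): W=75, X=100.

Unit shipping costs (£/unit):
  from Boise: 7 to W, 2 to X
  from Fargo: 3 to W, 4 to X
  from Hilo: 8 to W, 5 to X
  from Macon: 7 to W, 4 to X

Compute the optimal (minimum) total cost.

770

Optimal allocation:
  Boise→X: 45 × £2 = £90
  Fargo→W: 30 × £3 = £90
  Hilo→W: 45 × £8 = £360
  Hilo→X: 10 × £5 = £50
  Macon→X: 45 × £4 = £180
Total = 90 + 90 + 360 + 50 + 180 = £770.
(Supply check: Boise ships 45; Fargo ships 30; Hilo ships 55; Macon ships 45.)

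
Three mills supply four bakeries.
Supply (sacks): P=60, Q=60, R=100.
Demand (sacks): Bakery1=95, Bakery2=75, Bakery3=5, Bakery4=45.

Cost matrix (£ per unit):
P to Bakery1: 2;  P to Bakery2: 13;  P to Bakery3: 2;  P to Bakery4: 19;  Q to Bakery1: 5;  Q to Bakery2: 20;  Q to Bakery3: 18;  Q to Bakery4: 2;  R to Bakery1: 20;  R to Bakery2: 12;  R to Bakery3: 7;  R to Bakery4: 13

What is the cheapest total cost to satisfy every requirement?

An optimal shipping plan:
  P->Bakery1: 60 × £2 = £120
  Q->Bakery1: 35 × £5 = £175
  Q->Bakery4: 25 × £2 = £50
  R->Bakery2: 75 × £12 = £900
  R->Bakery3: 5 × £7 = £35
  R->Bakery4: 20 × £13 = £260
Total = 120 + 175 + 50 + 900 + 35 + 260 = £1540.

1540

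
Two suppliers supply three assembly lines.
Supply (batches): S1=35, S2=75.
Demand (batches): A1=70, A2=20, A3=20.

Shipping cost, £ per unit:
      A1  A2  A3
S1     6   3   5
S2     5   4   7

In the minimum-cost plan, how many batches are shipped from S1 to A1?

Optimal shipments:
  S1->A2: 15 × £3 = £45
  S1->A3: 20 × £5 = £100
  S2->A1: 70 × £5 = £350
  S2->A2: 5 × £4 = £20
Total cost = £515.
The route S1→A1 is not used.

0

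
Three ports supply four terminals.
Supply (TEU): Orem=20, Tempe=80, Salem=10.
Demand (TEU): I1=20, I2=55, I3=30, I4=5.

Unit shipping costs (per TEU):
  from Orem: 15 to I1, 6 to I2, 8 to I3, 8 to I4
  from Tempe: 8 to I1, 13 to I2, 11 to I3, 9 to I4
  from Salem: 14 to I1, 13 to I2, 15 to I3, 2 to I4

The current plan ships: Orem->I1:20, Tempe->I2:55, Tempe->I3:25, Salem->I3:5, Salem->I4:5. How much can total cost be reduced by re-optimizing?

Current plan cost = 20·15 + 55·13 + 25·11 + 5·15 + 5·2 = 1375.
Optimal plan:
  Orem→I2: 20 × 6 = 120
  Tempe→I1: 20 × 8 = 160
  Tempe→I2: 30 × 13 = 390
  Tempe→I3: 30 × 11 = 330
  Salem→I2: 5 × 13 = 65
  Salem→I4: 5 × 2 = 10
Optimal cost = 1075.
Saving = 1375 − 1075 = 300.

300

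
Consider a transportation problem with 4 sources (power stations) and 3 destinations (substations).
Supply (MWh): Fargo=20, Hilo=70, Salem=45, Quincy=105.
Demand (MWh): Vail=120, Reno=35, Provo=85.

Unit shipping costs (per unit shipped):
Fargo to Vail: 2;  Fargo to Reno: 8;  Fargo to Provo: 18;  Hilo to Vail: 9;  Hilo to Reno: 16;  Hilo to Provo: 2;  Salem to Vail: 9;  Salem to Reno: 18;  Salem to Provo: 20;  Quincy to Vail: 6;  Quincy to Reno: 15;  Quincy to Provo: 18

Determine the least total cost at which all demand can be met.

1635

A cheapest plan:
  Fargo to Reno: 20 MWh
  Hilo to Provo: 70 MWh
  Salem to Vail: 30 MWh
  Salem to Provo: 15 MWh
  Quincy to Vail: 90 MWh
  Quincy to Reno: 15 MWh
Total cost = 1635.
(Supply check: Fargo ships 20; Hilo ships 70; Salem ships 45; Quincy ships 105.)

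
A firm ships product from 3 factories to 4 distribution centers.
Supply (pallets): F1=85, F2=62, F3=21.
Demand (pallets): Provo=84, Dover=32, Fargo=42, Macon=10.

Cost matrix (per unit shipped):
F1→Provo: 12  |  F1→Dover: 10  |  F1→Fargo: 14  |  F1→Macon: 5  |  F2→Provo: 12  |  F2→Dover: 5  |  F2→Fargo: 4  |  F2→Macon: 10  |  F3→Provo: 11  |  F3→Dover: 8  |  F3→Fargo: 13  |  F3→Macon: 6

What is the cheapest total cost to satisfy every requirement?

An optimal shipping plan:
  F1 to Provo: 75 × 12 = 900
  F1 to Macon: 10 × 5 = 50
  F2 to Dover: 20 × 5 = 100
  F2 to Fargo: 42 × 4 = 168
  F3 to Provo: 9 × 11 = 99
  F3 to Dover: 12 × 8 = 96
Total = 900 + 50 + 100 + 168 + 99 + 96 = 1413.

1413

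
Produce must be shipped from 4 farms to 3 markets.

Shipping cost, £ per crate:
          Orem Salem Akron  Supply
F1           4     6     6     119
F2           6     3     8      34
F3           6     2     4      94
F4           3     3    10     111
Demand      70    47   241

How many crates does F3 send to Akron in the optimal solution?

Solving gives:
  F1 to Akron: 119 × £6 = £714
  F2 to Salem: 6 × £3 = £18
  F2 to Akron: 28 × £8 = £224
  F3 to Akron: 94 × £4 = £376
  F4 to Orem: 70 × £3 = £210
  F4 to Salem: 41 × £3 = £123
Total cost = £1665.
So F3→Akron carries 94 crates.

94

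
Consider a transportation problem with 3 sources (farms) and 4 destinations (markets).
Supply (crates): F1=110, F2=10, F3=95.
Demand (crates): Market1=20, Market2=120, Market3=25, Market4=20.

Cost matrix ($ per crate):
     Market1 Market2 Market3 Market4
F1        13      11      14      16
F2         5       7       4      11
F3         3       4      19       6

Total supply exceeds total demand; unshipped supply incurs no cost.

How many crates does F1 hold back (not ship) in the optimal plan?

Minimum-cost shipments:
  F1–Market2: 65 × $11 = $715
  F1–Market3: 15 × $14 = $210
  F2–Market3: 10 × $4 = $40
  F3–Market1: 20 × $3 = $60
  F3–Market2: 55 × $4 = $220
  F3–Market4: 20 × $6 = $120
Total cost = $1365.
F1 ships 80 of its 110, leaving 30.

30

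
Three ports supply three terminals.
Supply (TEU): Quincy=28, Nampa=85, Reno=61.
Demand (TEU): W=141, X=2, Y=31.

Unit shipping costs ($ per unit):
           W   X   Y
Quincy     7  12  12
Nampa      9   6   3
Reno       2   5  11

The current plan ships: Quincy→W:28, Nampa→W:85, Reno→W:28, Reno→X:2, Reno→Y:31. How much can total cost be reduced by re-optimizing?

477

Current plan cost = 28·7 + 85·9 + 28·2 + 2·5 + 31·11 = $1368.
Optimal plan:
  Quincy→W: 28 TEU
  Nampa→W: 52 TEU
  Nampa→X: 2 TEU
  Nampa→Y: 31 TEU
  Reno→W: 61 TEU
Optimal cost = $891.
Saving = 1368 − 891 = $477.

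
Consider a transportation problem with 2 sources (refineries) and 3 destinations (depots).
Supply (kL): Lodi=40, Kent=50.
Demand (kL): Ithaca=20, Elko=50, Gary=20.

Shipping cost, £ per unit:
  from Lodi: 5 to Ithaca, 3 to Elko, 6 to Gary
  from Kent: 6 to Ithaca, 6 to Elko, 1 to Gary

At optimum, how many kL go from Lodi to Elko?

Solving gives:
  Lodi->Elko: 40 × £3 = £120
  Kent->Ithaca: 20 × £6 = £120
  Kent->Elko: 10 × £6 = £60
  Kent->Gary: 20 × £1 = £20
Total cost = £320.
So Lodi→Elko carries 40 kL.

40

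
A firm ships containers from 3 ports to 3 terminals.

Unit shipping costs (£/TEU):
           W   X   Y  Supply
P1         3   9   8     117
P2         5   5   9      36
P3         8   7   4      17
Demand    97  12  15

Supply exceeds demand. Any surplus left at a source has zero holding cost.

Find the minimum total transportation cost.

A cheapest plan:
  P1→W: 97 × £3 = £291
  P2→X: 12 × £5 = £60
  P3→Y: 15 × £4 = £60
Total = 291 + 60 + 60 = £411.
(Supply check: P1 ships 97; P2 ships 12; P3 ships 15.)

411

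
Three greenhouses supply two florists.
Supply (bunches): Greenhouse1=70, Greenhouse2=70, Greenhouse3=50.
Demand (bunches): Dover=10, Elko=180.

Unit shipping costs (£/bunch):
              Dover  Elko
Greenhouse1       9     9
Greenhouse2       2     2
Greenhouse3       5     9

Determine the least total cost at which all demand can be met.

One minimum-cost allocation:
  Greenhouse1->Elko: 70 × £9 = £630
  Greenhouse2->Elko: 70 × £2 = £140
  Greenhouse3->Dover: 10 × £5 = £50
  Greenhouse3->Elko: 40 × £9 = £360
Total = 630 + 140 + 50 + 360 = £1180.

1180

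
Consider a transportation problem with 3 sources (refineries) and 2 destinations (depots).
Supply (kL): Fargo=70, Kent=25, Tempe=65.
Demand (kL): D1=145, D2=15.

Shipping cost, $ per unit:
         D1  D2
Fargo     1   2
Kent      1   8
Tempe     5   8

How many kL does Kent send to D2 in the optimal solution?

Solving gives:
  Fargo->D1: 55 × $1 = $55
  Fargo->D2: 15 × $2 = $30
  Kent->D1: 25 × $1 = $25
  Tempe->D1: 65 × $5 = $325
Total cost = $435.
The route Kent→D2 is not used.

0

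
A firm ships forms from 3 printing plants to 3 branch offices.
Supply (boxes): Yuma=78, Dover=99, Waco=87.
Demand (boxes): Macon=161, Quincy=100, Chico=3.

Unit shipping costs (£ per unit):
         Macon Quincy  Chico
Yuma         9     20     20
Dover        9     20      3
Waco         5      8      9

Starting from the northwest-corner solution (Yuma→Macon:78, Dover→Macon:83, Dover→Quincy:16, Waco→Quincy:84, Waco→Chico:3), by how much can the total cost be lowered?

54

Current plan cost = 78·9 + 83·9 + 16·20 + 84·8 + 3·9 = £2468.
Optimal plan:
  Yuma->Macon: 65 × £9 = £585
  Yuma->Quincy: 13 × £20 = £260
  Dover->Macon: 96 × £9 = £864
  Dover->Chico: 3 × £3 = £9
  Waco->Quincy: 87 × £8 = £696
Optimal cost = £2414.
Saving = 2468 − 2414 = £54.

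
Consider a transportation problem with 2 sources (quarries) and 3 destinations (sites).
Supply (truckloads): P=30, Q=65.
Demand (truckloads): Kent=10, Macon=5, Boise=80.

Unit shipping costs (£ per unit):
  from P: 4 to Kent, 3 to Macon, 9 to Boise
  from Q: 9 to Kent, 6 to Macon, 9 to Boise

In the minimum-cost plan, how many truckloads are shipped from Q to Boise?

The minimum-cost plan:
  P->Kent: 10 truckloads
  P->Macon: 5 truckloads
  P->Boise: 15 truckloads
  Q->Boise: 65 truckloads
Total cost = £775.
So Q→Boise carries 65 truckloads.

65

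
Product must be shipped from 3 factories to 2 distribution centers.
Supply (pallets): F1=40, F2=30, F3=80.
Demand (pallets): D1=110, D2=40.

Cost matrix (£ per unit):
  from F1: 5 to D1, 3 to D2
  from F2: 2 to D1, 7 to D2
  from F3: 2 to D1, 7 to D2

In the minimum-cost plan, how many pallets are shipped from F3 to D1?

80

Optimal shipments:
  F1→D2: 40 × £3 = £120
  F2→D1: 30 × £2 = £60
  F3→D1: 80 × £2 = £160
Total cost = £340.
So F3→D1 carries 80 pallets.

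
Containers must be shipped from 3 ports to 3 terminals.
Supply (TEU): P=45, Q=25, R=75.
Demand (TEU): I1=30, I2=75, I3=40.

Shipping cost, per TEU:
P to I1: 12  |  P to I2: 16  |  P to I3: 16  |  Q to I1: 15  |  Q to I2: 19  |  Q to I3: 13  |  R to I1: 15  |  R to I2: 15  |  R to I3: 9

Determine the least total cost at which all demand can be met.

A cheapest plan:
  P->I1: 5 × 12 = 60
  P->I2: 40 × 16 = 640
  Q->I1: 25 × 15 = 375
  R->I2: 35 × 15 = 525
  R->I3: 40 × 9 = 360
Total = 60 + 640 + 375 + 525 + 360 = 1960.

1960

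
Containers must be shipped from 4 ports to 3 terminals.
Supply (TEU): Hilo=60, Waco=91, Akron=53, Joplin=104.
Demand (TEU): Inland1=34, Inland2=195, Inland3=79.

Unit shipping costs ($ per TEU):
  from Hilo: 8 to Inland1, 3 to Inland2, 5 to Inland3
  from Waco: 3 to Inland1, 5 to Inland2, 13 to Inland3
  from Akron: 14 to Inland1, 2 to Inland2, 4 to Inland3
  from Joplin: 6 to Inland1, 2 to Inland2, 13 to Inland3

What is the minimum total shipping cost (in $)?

An optimal shipping plan:
  Hilo–Inland2: 34 × $3 = $102
  Hilo–Inland3: 26 × $5 = $130
  Waco–Inland1: 34 × $3 = $102
  Waco–Inland2: 57 × $5 = $285
  Akron–Inland3: 53 × $4 = $212
  Joplin–Inland2: 104 × $2 = $208
Total = 102 + 130 + 102 + 285 + 212 + 208 = $1039.

1039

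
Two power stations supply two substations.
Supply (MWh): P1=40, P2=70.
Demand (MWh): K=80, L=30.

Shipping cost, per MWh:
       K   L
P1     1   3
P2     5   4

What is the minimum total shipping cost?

360

A cheapest plan:
  P1→K: 40 × 1 = 40
  P2→K: 40 × 5 = 200
  P2→L: 30 × 4 = 120
Total = 40 + 200 + 120 = 360.
(Supply check: P1 ships 40; P2 ships 70.)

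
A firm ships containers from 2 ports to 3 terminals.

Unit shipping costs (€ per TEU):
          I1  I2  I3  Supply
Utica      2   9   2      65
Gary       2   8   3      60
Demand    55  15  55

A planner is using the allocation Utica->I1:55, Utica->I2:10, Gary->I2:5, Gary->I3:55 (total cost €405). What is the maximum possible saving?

Current plan cost = 55·2 + 10·9 + 5·8 + 55·3 = €405.
Optimal plan:
  Utica–I1: 10 × €2 = €20
  Utica–I3: 55 × €2 = €110
  Gary–I1: 45 × €2 = €90
  Gary–I2: 15 × €8 = €120
Optimal cost = €340.
Saving = 405 − 340 = €65.

65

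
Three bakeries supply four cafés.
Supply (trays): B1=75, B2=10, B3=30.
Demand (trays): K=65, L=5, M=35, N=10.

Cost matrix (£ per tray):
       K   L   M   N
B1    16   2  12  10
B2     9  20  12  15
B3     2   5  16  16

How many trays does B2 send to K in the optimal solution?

10

The minimum-cost plan:
  B1→K: 25 × £16 = £400
  B1→L: 5 × £2 = £10
  B1→M: 35 × £12 = £420
  B1→N: 10 × £10 = £100
  B2→K: 10 × £9 = £90
  B3→K: 30 × £2 = £60
Total cost = £1080.
So B2→K carries 10 trays.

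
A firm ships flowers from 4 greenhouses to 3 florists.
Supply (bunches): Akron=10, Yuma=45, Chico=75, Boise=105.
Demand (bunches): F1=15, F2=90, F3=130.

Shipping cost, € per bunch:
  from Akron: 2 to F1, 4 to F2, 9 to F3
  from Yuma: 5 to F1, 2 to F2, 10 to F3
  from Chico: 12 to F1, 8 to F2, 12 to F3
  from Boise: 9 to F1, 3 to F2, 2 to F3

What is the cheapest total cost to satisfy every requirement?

1035

An optimal shipping plan:
  Akron–F1: 10 × €2 = €20
  Yuma–F1: 5 × €5 = €25
  Yuma–F2: 40 × €2 = €80
  Chico–F2: 50 × €8 = €400
  Chico–F3: 25 × €12 = €300
  Boise–F3: 105 × €2 = €210
Total = 20 + 25 + 80 + 400 + 300 + 210 = €1035.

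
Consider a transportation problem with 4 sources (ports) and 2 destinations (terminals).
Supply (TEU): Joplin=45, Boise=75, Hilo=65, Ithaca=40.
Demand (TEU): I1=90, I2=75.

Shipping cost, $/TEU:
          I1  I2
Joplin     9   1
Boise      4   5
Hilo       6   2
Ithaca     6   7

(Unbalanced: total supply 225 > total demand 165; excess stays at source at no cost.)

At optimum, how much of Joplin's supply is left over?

Minimum-cost shipments:
  Joplin to I2: 45 × $1 = $45
  Boise to I1: 75 × $4 = $300
  Hilo to I1: 15 × $6 = $90
  Hilo to I2: 30 × $2 = $60
Total cost = $495.
Joplin ships 45 of its 45, leaving 0.

0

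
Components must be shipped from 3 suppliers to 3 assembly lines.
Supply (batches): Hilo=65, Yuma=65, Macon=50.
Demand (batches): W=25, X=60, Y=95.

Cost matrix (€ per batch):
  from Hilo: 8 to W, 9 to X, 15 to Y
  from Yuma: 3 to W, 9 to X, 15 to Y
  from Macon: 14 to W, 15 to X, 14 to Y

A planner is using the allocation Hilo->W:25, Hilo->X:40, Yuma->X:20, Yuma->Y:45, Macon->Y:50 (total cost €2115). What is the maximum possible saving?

Current plan cost = 25·8 + 40·9 + 20·9 + 45·15 + 50·14 = €2115.
Optimal plan:
  Hilo->X: 20 batches
  Hilo->Y: 45 batches
  Yuma->W: 25 batches
  Yuma->X: 40 batches
  Macon->Y: 50 batches
Optimal cost = €1990.
Saving = 2115 − 1990 = €125.

125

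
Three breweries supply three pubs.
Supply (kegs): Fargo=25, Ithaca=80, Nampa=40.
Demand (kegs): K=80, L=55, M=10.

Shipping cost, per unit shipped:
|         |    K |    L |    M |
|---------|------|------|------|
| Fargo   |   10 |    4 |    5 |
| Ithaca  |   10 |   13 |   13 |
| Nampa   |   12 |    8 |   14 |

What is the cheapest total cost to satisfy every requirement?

A cheapest plan:
  Fargo to L: 15 kegs
  Fargo to M: 10 kegs
  Ithaca to K: 80 kegs
  Nampa to L: 40 kegs
Total cost = 1230.

1230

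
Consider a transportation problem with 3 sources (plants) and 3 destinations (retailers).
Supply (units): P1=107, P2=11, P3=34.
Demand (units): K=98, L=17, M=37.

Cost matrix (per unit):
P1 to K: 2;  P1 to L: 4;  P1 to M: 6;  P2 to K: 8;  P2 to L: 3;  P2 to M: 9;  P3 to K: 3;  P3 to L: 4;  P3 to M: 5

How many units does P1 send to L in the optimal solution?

6

The minimum-cost plan:
  P1 to K: 98 × 2 = 196
  P1 to L: 6 × 4 = 24
  P1 to M: 3 × 6 = 18
  P2 to L: 11 × 3 = 33
  P3 to M: 34 × 5 = 170
Total cost = 441.
So P1→L carries 6 units.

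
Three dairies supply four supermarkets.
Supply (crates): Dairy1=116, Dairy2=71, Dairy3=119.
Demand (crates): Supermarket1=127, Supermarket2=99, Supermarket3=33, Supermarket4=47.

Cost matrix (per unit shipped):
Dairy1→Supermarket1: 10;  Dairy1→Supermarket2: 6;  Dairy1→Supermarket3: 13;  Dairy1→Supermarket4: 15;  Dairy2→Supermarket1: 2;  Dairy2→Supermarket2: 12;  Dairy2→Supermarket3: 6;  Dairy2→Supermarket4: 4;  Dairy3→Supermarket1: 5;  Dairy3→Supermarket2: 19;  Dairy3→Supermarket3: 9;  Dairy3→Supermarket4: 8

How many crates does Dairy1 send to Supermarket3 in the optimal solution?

17

Optimal shipments:
  Dairy1->Supermarket2: 99 × 6 = 594
  Dairy1->Supermarket3: 17 × 13 = 221
  Dairy2->Supermarket1: 8 × 2 = 16
  Dairy2->Supermarket3: 16 × 6 = 96
  Dairy2->Supermarket4: 47 × 4 = 188
  Dairy3->Supermarket1: 119 × 5 = 595
Total cost = 1710.
So Dairy1→Supermarket3 carries 17 crates.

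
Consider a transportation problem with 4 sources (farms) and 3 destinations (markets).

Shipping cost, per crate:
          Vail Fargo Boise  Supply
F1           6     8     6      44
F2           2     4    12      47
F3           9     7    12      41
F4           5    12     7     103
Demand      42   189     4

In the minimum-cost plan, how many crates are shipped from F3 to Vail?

0

Solving gives:
  F1→Fargo: 44 × 8 = 352
  F2→Fargo: 47 × 4 = 188
  F3→Fargo: 41 × 7 = 287
  F4→Vail: 42 × 5 = 210
  F4→Fargo: 57 × 12 = 684
  F4→Boise: 4 × 7 = 28
Total cost = 1749.
The route F3→Vail is not used.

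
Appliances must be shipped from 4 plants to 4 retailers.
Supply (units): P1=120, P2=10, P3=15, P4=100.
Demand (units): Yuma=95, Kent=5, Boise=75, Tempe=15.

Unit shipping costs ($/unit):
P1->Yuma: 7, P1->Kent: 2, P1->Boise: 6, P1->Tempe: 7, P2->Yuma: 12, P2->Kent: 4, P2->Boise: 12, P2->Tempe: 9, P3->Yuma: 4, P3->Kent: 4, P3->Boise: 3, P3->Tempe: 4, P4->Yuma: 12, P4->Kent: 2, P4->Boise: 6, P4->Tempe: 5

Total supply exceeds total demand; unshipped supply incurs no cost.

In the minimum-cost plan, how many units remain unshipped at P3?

An optimal plan:
  P1–Yuma: 95 × $7 = $665
  P1–Kent: 5 × $2 = $10
  P3–Boise: 15 × $3 = $45
  P4–Boise: 60 × $6 = $360
  P4–Tempe: 15 × $5 = $75
Total cost = $1155.
P3 ships 15 of its 15, leaving 0.

0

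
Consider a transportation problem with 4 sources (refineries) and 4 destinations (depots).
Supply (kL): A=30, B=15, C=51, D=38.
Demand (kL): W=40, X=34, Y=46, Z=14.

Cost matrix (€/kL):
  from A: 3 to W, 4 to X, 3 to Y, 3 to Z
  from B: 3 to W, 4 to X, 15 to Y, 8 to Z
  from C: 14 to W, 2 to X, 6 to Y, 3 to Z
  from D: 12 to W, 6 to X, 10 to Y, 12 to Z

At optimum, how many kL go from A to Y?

The minimum-cost plan:
  A→W: 25 kL
  A→Y: 5 kL
  B→W: 15 kL
  C→Y: 37 kL
  C→Z: 14 kL
  D→X: 34 kL
  D→Y: 4 kL
Total cost = €643.
So A→Y carries 5 kL.

5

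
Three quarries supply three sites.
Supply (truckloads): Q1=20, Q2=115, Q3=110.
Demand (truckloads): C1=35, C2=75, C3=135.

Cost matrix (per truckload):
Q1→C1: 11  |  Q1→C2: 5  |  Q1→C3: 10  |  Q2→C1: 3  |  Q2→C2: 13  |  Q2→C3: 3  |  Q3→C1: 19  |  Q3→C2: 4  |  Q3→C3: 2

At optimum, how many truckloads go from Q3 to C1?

0

The minimum-cost plan:
  Q1→C2: 20 × 5 = 100
  Q2→C1: 35 × 3 = 105
  Q2→C3: 80 × 3 = 240
  Q3→C2: 55 × 4 = 220
  Q3→C3: 55 × 2 = 110
Total cost = 775.
The route Q3→C1 is not used.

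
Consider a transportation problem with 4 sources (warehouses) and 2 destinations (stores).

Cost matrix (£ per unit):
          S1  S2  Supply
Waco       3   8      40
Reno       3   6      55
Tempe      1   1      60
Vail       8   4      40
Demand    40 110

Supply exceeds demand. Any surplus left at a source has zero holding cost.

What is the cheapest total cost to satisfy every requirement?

400

Optimal allocation:
  Reno to S1: 40 × £3 = £120
  Reno to S2: 10 × £6 = £60
  Tempe to S2: 60 × £1 = £60
  Vail to S2: 40 × £4 = £160
Total = 120 + 60 + 60 + 160 = £400.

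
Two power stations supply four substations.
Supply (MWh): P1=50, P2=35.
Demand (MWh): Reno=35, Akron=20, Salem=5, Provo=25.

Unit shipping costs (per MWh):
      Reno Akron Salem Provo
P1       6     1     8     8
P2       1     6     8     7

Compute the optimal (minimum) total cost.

295

Optimal allocation:
  P1 to Akron: 20 MWh
  P1 to Salem: 5 MWh
  P1 to Provo: 25 MWh
  P2 to Reno: 35 MWh
Total cost = 295.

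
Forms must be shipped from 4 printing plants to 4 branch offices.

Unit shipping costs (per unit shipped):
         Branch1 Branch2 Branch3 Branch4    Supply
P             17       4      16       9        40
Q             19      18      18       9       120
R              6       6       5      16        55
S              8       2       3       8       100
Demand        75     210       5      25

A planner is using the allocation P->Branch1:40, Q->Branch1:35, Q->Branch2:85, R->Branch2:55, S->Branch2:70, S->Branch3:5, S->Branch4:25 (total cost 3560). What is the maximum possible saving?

Current plan cost = 40·17 + 35·19 + 85·18 + 55·6 + 70·2 + 5·3 + 25·8 = 3560.
Optimal plan:
  P to Branch2: 40 × 4 = 160
  Q to Branch1: 25 × 19 = 475
  Q to Branch2: 70 × 18 = 1260
  Q to Branch4: 25 × 9 = 225
  R to Branch1: 50 × 6 = 300
  R to Branch3: 5 × 5 = 25
  S to Branch2: 100 × 2 = 200
Optimal cost = 2645.
Saving = 3560 − 2645 = 915.

915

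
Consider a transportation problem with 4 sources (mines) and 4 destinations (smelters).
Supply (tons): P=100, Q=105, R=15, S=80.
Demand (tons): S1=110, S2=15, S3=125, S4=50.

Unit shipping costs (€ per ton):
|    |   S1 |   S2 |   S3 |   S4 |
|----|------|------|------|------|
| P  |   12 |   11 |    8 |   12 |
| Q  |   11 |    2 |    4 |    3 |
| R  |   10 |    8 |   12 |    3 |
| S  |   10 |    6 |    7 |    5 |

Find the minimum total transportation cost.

2120

An optimal shipping plan:
  P→S1: 65 × €12 = €780
  P→S3: 35 × €8 = €280
  Q→S2: 15 × €2 = €30
  Q→S3: 90 × €4 = €360
  R→S4: 15 × €3 = €45
  S→S1: 45 × €10 = €450
  S→S4: 35 × €5 = €175
Total = 780 + 280 + 30 + 360 + 45 + 450 + 175 = €2120.
(Supply check: P ships 100; Q ships 105; R ships 15; S ships 80.)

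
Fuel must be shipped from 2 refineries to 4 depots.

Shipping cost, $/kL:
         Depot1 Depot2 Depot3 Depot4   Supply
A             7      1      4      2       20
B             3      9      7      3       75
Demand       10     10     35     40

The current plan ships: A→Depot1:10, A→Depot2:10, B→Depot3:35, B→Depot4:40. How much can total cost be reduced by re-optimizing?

70

Current plan cost = 10·7 + 10·1 + 35·7 + 40·3 = $445.
Optimal plan:
  A→Depot2: 10 kL
  A→Depot3: 10 kL
  B→Depot1: 10 kL
  B→Depot3: 25 kL
  B→Depot4: 40 kL
Optimal cost = $375.
Saving = 445 − 375 = $70.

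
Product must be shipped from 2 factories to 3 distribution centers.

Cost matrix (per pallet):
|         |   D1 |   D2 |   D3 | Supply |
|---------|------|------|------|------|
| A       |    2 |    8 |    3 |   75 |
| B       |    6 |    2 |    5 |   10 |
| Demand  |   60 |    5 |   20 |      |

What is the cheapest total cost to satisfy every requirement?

One minimum-cost allocation:
  A to D1: 60 × 2 = 120
  A to D3: 15 × 3 = 45
  B to D2: 5 × 2 = 10
  B to D3: 5 × 5 = 25
Total = 120 + 45 + 10 + 25 = 200.

200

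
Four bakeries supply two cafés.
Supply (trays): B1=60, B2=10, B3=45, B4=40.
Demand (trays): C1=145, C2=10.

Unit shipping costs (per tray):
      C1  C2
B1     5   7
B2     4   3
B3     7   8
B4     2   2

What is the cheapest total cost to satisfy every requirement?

725

One minimum-cost allocation:
  B1 to C1: 60 trays
  B2 to C2: 10 trays
  B3 to C1: 45 trays
  B4 to C1: 40 trays
Total cost = 725.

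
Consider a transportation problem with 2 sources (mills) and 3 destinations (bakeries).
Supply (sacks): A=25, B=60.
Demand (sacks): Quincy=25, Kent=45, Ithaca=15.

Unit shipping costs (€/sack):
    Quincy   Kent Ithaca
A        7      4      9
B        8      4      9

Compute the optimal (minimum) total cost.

An optimal shipping plan:
  A→Quincy: 25 × €7 = €175
  B→Kent: 45 × €4 = €180
  B→Ithaca: 15 × €9 = €135
Total = 175 + 180 + 135 = €490.
(Supply check: A ships 25; B ships 60.)

490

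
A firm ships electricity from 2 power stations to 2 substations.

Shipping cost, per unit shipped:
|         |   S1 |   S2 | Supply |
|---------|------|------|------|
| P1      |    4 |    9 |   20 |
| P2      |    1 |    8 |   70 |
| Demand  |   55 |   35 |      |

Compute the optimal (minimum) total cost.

355

An optimal shipping plan:
  P1→S2: 20 MWh
  P2→S1: 55 MWh
  P2→S2: 15 MWh
Total cost = 355.
(Supply check: P1 ships 20; P2 ships 70.)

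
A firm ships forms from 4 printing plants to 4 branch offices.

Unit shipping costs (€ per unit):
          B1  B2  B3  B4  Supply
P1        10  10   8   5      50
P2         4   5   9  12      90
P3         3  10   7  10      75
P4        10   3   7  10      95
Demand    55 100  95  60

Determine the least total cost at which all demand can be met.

1605

Optimal allocation:
  P1->B4: 50 × €5 = €250
  P2->B1: 55 × €4 = €220
  P2->B2: 25 × €5 = €125
  P2->B4: 10 × €12 = €120
  P3->B3: 75 × €7 = €525
  P4->B2: 75 × €3 = €225
  P4->B3: 20 × €7 = €140
Total = 250 + 220 + 125 + 120 + 525 + 225 + 140 = €1605.
(Supply check: P1 ships 50; P2 ships 90; P3 ships 75; P4 ships 95.)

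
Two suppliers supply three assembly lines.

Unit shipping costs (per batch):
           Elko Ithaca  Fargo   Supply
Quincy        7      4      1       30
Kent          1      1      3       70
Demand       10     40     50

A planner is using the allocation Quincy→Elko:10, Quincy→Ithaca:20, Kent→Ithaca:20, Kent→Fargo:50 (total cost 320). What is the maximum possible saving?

Current plan cost = 10·7 + 20·4 + 20·1 + 50·3 = 320.
Optimal plan:
  Quincy→Fargo: 30 × 1 = 30
  Kent→Elko: 10 × 1 = 10
  Kent→Ithaca: 40 × 1 = 40
  Kent→Fargo: 20 × 3 = 60
Optimal cost = 140.
Saving = 320 − 140 = 180.

180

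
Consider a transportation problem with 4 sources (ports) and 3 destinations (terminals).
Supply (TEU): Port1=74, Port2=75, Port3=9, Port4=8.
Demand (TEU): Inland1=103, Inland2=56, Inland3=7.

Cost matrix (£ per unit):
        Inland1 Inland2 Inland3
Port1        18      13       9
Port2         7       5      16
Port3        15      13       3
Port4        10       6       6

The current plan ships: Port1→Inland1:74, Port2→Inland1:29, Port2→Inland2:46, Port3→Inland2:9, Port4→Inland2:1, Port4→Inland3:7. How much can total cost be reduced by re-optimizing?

Current plan cost = 74·18 + 29·7 + 46·5 + 9·13 + 1·6 + 7·6 = £1930.
Optimal plan:
  Port1->Inland1: 18 × £18 = £324
  Port1->Inland2: 56 × £13 = £728
  Port2->Inland1: 75 × £7 = £525
  Port3->Inland1: 2 × £15 = £30
  Port3->Inland3: 7 × £3 = £21
  Port4->Inland1: 8 × £10 = £80
Optimal cost = £1708.
Saving = 1930 − 1708 = £222.

222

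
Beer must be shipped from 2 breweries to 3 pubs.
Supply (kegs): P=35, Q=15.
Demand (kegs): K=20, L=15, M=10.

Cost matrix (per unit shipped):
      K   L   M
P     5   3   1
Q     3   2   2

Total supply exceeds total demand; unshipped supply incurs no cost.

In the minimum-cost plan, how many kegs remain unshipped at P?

Minimum-cost shipments:
  P->K: 5 kegs
  P->L: 15 kegs
  P->M: 10 kegs
  Q->K: 15 kegs
Total cost = 125.
P ships 30 of its 35, leaving 5.

5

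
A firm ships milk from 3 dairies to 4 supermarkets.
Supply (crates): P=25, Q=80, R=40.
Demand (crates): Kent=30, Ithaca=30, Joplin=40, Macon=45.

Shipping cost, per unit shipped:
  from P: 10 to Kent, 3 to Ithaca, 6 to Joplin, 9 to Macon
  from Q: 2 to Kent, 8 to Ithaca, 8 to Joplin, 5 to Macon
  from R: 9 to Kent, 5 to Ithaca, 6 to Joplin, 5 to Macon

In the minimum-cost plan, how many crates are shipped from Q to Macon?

Solving gives:
  P→Ithaca: 25 crates
  Q→Kent: 30 crates
  Q→Joplin: 5 crates
  Q→Macon: 45 crates
  R→Ithaca: 5 crates
  R→Joplin: 35 crates
Total cost = 635.
So Q→Macon carries 45 crates.

45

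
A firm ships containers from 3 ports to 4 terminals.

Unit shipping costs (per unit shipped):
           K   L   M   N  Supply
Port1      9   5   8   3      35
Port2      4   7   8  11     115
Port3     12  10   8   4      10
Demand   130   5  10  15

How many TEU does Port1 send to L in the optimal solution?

5

Solving gives:
  Port1→K: 15 × 9 = 135
  Port1→L: 5 × 5 = 25
  Port1→N: 15 × 3 = 45
  Port2→K: 115 × 4 = 460
  Port3→M: 10 × 8 = 80
Total cost = 745.
So Port1→L carries 5 TEU.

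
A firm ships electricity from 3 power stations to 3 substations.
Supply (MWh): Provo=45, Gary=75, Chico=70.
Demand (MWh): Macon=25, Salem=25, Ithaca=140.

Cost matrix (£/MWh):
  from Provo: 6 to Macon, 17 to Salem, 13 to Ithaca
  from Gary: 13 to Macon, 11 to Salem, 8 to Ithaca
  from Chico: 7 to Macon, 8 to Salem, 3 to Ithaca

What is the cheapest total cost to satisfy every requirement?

Optimal allocation:
  Provo→Macon: 25 MWh
  Provo→Ithaca: 20 MWh
  Gary→Salem: 25 MWh
  Gary→Ithaca: 50 MWh
  Chico→Ithaca: 70 MWh
Total cost = £1295.

1295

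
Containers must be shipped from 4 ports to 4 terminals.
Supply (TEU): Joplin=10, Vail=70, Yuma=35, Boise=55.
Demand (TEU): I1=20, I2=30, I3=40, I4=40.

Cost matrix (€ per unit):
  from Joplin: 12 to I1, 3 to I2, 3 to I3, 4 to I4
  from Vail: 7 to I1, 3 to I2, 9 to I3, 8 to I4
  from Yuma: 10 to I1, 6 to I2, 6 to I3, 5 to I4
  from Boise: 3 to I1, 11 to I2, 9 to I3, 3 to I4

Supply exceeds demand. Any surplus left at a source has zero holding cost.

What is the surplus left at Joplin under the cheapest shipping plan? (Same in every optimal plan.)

0

An optimal plan:
  Joplin–I3: 10 × €3 = €30
  Vail–I2: 30 × €3 = €90
  Yuma–I3: 30 × €6 = €180
  Yuma–I4: 5 × €5 = €25
  Boise–I1: 20 × €3 = €60
  Boise–I4: 35 × €3 = €105
Total cost = €490.
Joplin ships 10 of its 10, leaving 0.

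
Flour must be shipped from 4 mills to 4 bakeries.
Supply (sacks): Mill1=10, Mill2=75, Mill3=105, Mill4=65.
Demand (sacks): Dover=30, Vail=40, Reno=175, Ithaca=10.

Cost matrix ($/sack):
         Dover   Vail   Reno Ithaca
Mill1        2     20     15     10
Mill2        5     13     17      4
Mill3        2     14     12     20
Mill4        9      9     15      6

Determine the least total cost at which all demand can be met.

An optimal shipping plan:
  Mill1→Dover: 10 × $2 = $20
  Mill2→Dover: 20 × $5 = $100
  Mill2→Reno: 45 × $17 = $765
  Mill2→Ithaca: 10 × $4 = $40
  Mill3→Reno: 105 × $12 = $1260
  Mill4→Vail: 40 × $9 = $360
  Mill4→Reno: 25 × $15 = $375
Total = 20 + 100 + 765 + 40 + 1260 + 360 + 375 = $2920.

2920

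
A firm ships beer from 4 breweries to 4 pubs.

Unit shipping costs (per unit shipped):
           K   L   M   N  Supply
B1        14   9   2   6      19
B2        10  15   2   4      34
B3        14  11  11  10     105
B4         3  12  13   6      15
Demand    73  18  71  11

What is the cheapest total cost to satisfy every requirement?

1469

A cheapest plan:
  B1->M: 19 kegs
  B2->M: 34 kegs
  B3->K: 58 kegs
  B3->L: 18 kegs
  B3->M: 18 kegs
  B3->N: 11 kegs
  B4->K: 15 kegs
Total cost = 1469.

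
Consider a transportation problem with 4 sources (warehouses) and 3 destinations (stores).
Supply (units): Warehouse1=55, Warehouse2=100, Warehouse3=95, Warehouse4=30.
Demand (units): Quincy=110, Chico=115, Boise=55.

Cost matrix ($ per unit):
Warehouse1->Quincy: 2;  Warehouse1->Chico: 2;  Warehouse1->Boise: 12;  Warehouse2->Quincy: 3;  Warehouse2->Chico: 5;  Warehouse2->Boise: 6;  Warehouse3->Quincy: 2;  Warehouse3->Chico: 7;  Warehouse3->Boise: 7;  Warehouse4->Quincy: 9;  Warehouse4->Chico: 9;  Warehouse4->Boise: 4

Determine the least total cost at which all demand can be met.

915

One minimum-cost allocation:
  Warehouse1→Chico: 55 units
  Warehouse2→Quincy: 15 units
  Warehouse2→Chico: 60 units
  Warehouse2→Boise: 25 units
  Warehouse3→Quincy: 95 units
  Warehouse4→Boise: 30 units
Total cost = $915.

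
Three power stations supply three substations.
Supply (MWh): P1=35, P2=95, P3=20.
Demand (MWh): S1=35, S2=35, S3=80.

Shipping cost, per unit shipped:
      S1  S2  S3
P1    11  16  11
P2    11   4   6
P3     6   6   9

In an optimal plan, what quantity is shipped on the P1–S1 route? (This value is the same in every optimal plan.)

15

Optimal shipments:
  P1->S1: 15 × 11 = 165
  P1->S3: 20 × 11 = 220
  P2->S2: 35 × 4 = 140
  P2->S3: 60 × 6 = 360
  P3->S1: 20 × 6 = 120
Total cost = 1005.
So P1→S1 carries 15 MWh.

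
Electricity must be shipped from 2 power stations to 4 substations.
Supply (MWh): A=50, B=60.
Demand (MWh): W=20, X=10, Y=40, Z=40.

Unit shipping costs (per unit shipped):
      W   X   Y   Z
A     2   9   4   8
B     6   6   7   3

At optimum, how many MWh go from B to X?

10

Optimal shipments:
  A->W: 20 × 2 = 40
  A->Y: 30 × 4 = 120
  B->X: 10 × 6 = 60
  B->Y: 10 × 7 = 70
  B->Z: 40 × 3 = 120
Total cost = 410.
So B→X carries 10 MWh.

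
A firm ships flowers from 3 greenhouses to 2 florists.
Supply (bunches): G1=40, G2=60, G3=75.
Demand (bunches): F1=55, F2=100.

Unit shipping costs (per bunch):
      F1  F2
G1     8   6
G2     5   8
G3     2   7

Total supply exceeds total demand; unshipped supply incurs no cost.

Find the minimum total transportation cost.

810

An optimal shipping plan:
  G1→F2: 40 × 6 = 240
  G2→F2: 40 × 8 = 320
  G3→F1: 55 × 2 = 110
  G3→F2: 20 × 7 = 140
Total = 240 + 320 + 110 + 140 = 810.
(Supply check: G1 ships 40; G2 ships 40; G3 ships 75.)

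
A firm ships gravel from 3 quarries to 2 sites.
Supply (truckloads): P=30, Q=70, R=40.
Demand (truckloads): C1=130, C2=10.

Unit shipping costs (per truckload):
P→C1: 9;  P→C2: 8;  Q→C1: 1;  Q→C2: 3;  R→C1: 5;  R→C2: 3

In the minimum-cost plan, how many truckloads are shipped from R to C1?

30

Solving gives:
  P->C1: 30 × 9 = 270
  Q->C1: 70 × 1 = 70
  R->C1: 30 × 5 = 150
  R->C2: 10 × 3 = 30
Total cost = 520.
So R→C1 carries 30 truckloads.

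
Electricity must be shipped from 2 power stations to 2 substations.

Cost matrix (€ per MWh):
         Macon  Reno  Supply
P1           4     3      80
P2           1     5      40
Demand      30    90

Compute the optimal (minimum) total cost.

A cheapest plan:
  P1->Reno: 80 × €3 = €240
  P2->Macon: 30 × €1 = €30
  P2->Reno: 10 × €5 = €50
Total = 240 + 30 + 50 = €320.
(Supply check: P1 ships 80; P2 ships 40.)

320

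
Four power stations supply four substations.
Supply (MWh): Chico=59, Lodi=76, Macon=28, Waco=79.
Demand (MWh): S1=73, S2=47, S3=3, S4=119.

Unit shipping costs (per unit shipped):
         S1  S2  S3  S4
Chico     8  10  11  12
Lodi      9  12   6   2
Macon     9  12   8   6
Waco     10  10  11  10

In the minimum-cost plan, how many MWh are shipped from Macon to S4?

28

Optimal shipments:
  Chico->S1: 59 MWh
  Lodi->S4: 76 MWh
  Macon->S4: 28 MWh
  Waco->S1: 14 MWh
  Waco->S2: 47 MWh
  Waco->S3: 3 MWh
  Waco->S4: 15 MWh
Total cost = 1585.
So Macon→S4 carries 28 MWh.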